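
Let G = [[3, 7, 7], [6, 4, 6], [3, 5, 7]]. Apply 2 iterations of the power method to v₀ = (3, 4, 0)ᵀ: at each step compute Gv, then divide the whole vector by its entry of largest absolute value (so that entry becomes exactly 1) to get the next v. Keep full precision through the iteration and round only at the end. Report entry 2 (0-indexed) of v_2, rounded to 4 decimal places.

0.8768

Gv0 = (37.00000, 34.00000, 29.00000); divide by 37.00000 → v1 = (1.00000, 0.91892, 0.78378)
Gv1 = (14.91892, 14.37838, 13.08108); divide by 14.91892 → v2 = (1.00000, 0.96377, 0.87681)
Requested entry of v2: 484/552 = 0.8768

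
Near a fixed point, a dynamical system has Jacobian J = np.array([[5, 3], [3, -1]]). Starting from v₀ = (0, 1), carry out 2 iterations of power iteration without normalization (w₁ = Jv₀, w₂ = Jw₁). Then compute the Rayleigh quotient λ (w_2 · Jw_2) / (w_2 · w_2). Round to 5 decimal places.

w1 = Jv₀ = (3, -1)
w2 = Jw1 = (12, 10)
Jw2 = (90, 26)
w2·Jw2 = 12·90 + 10·26 = 1340; w2·w2 = 12·12 + 10·10 = 244
λ ≈ 1340/244 = 5.49180

λ ≈ 5.49180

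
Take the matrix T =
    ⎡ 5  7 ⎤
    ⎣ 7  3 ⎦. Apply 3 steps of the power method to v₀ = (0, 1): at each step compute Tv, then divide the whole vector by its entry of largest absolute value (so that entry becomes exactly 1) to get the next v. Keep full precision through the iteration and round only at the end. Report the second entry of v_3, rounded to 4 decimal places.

Tv0 = (7.00000, 3.00000); divide by 7.00000 → v1 = (1.00000, 0.42857)
Tv1 = (8.00000, 8.28571); divide by 8.28571 → v2 = (0.96552, 1.00000)
Tv2 = (11.82759, 9.75862); divide by 11.82759 → v3 = (1.00000, 0.82507)
Requested entry of v3: 566/686 = 0.8251

0.8251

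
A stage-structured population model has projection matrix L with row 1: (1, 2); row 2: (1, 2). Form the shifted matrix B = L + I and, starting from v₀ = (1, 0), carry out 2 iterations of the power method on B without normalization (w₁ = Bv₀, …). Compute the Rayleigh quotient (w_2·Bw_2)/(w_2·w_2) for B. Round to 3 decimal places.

B = L + I has rows (2, 2); (1, 3)
w1 = Bv₀ = (2·1 + 2·0; 1·1 + 3·0) = (2, 1)
w2 = Bw1 = (2·2 + 2·1; 1·2 + 3·1) = (6, 5)
Bw2 = (22, 21)
w2·Bw2 = 237; w2·w2 = 61; μ ≈ 237/61 = 3.885

μ ≈ 3.885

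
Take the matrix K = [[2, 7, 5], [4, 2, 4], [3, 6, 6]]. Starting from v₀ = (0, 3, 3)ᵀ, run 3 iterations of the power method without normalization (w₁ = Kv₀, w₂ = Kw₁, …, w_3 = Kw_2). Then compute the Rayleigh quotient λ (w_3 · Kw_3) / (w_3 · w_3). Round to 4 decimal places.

w1 = Kv₀ = (2·0 + 7·3 + 5·3; 4·0 + 2·3 + 4·3; 3·0 + 6·3 + 6·3) = (36, 18, 36)
w2 = Kw1 = (2·36 + 7·18 + 5·36; 4·36 + 2·18 + 4·36; 3·36 + 6·18 + 6·36) = (378, 324, 432)
w3 = Kw2 = (5184, 3888, 5670)
Kw3 = (65934, 51192, 72900)
w3·Kw3 = 5184·65934 + 3888·51192 + 5670·72900 = 954179352; w3·w3 = 5184·5184 + 3888·3888 + 5670·5670 = 74139300
λ ≈ 954179352/74139300 = 12.8701

12.8701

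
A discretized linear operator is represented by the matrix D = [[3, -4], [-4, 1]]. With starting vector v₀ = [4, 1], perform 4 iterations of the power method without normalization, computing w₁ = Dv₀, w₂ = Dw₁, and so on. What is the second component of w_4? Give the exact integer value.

w1 = Dv₀ = (3·4 + (-4)·1; (-4)·4 + 1·1) = (8, -15)
w2 = Dw1 = (3·8 + (-4)·(-15); (-4)·8 + 1·(-15)) = (84, -47)
w3 = Dw2 = (440, -383)
w4 = Dw3 = (2852, -2143)
The requested component of w4 is -2143.

-2143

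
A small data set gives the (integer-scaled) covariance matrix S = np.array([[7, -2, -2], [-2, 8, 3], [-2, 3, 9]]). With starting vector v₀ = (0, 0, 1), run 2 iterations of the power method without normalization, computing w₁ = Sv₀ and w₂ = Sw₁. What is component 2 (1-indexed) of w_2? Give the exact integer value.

w1 = Sv₀ = (7·0 + (-2)·0 + (-2)·1; (-2)·0 + 8·0 + 3·1; (-2)·0 + 3·0 + 9·1) = (-2, 3, 9)
w2 = Sw1 = (7·(-2) + (-2)·3 + (-2)·9; (-2)·(-2) + 8·3 + 3·9; (-2)·(-2) + 3·3 + 9·9) = (-38, 55, 94)
The requested component of w2 is 55.

55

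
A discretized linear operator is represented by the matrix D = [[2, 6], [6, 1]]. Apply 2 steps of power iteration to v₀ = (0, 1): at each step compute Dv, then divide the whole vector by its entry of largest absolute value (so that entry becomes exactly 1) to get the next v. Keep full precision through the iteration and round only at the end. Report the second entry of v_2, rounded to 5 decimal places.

1.00000

Dv0 = (6.000000, 1.000000); divide by 6.000000 → v1 = (1.000000, 0.166667)
Dv1 = (3.000000, 6.166667); divide by 6.166667 → v2 = (0.486486, 1.000000)
Requested entry of v2: 37/37 = 1.00000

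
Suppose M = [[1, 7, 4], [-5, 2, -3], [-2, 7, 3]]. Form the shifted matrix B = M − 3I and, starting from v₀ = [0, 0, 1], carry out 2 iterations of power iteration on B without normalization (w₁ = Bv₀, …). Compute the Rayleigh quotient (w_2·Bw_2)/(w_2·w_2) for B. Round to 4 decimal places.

μ ≈ 1.3541

B = M − 3I has rows (-2, 7, 4); (-5, -1, -3); (-2, 7, 0)
w1 = Bv₀ = ((-2)·0 + 7·0 + 4·1; (-5)·0 + (-1)·0 + (-3)·1; (-2)·0 + 7·0 + 0·1) = (4, -3, 0)
w2 = Bw1 = ((-2)·4 + 7·(-3) + 4·0; (-5)·4 + (-1)·(-3) + (-3)·0; (-2)·4 + 7·(-3) + 0·0) = (-29, -17, -29)
Bw2 = (-177, 249, -61)
w2·Bw2 = 2669; w2·w2 = 1971; μ ≈ 2669/1971 = 1.3541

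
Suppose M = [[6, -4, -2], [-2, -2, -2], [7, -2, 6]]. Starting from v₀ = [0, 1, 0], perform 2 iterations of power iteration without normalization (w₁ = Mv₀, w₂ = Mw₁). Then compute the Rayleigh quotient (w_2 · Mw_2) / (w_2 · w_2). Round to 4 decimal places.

w1 = Mv₀ = (6·0 + (-4)·1 + (-2)·0; (-2)·0 + (-2)·1 + (-2)·0; 7·0 + (-2)·1 + 6·0) = (-4, -2, -2)
w2 = Mw1 = (6·(-4) + (-4)·(-2) + (-2)·(-2); (-2)·(-4) + (-2)·(-2) + (-2)·(-2); 7·(-4) + (-2)·(-2) + 6·(-2)) = (-12, 16, -36)
Mw2 = (-64, 64, -332)
w2·Mw2 = (-12)·(-64) + 16·64 + (-36)·(-332) = 13744; w2·w2 = (-12)·(-12) + 16·16 + (-36)·(-36) = 1696
λ ≈ 13744/1696 = 8.1038

8.1038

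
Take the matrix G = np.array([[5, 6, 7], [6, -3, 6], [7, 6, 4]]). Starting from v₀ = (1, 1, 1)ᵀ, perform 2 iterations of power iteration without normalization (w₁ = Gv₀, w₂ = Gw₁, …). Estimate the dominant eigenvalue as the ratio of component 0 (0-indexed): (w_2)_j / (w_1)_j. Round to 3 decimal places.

λ ≈ 14.611

w1 = Gv₀ = (18, 9, 17)
w2 = Gw1 = (263, 183, 248)
Ratio at component: 263 / 18 = 14.611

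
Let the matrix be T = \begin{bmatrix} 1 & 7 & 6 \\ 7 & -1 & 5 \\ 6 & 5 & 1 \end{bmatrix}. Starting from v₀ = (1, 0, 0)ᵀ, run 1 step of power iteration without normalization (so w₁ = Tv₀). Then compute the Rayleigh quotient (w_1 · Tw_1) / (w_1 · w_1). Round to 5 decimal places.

λ ≈ 6.72093

w1 = Tv₀ = (1·1 + 7·0 + 6·0; 7·1 + (-1)·0 + 5·0; 6·1 + 5·0 + 1·0) = (1, 7, 6)
Tw1 = (86, 30, 47)
w1·Tw1 = 1·86 + 7·30 + 6·47 = 578; w1·w1 = 1·1 + 7·7 + 6·6 = 86
λ ≈ 578/86 = 6.72093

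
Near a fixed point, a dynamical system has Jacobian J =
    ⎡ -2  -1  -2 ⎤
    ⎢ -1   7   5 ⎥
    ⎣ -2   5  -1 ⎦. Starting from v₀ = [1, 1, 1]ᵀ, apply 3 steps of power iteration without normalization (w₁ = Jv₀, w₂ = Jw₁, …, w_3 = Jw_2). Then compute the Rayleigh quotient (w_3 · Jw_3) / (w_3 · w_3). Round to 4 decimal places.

9.5905

w1 = Jv₀ = (-5, 11, 2)
w2 = Jw1 = (-5, 92, 63)
w3 = Jw2 = (-208, 964, 407)
Jw3 = (-1362, 8991, 4829)
w3·Jw3 = (-208)·(-1362) + 964·8991 + 407·4829 = 10916023; w3·w3 = (-208)·(-208) + 964·964 + 407·407 = 1138209
λ ≈ 10916023/1138209 = 9.5905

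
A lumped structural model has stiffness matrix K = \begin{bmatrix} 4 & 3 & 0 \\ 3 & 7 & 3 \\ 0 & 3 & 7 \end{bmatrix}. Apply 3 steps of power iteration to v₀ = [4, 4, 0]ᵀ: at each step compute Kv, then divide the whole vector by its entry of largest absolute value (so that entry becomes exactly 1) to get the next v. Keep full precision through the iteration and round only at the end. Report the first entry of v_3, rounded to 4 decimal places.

0.5180

Kv0 = (28.00000, 40.00000, 12.00000); divide by 40.00000 → v1 = (0.70000, 1.00000, 0.30000)
Kv1 = (5.80000, 10.00000, 5.10000); divide by 10.00000 → v2 = (0.58000, 1.00000, 0.51000)
Kv2 = (5.32000, 10.27000, 6.57000); divide by 10.27000 → v3 = (0.51801, 1.00000, 0.63973)
Requested entry of v3: 2128/4108 = 0.5180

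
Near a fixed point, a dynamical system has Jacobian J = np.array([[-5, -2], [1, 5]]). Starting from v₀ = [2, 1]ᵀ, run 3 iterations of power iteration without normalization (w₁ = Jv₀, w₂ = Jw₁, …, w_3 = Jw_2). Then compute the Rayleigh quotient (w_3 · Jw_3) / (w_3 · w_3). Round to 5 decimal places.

λ ≈ -2.02591

w1 = Jv₀ = (-12, 7)
w2 = Jw1 = (46, 23)
w3 = Jw2 = (-276, 161)
Jw3 = (1058, 529)
w3·Jw3 = (-276)·1058 + 161·529 = -206839; w3·w3 = (-276)·(-276) + 161·161 = 102097
λ ≈ -206839/102097 = -2.02591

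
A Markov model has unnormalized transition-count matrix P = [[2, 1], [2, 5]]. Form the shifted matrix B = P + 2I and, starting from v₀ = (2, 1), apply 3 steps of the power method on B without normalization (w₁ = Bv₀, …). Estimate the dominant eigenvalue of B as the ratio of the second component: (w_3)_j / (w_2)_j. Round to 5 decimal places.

7.98947

B = P + 2I has rows (4, 1); (2, 7)
w1 = Bv₀ = (9, 11)
w2 = Bw1 = (47, 95)
w3 = Bw2 = (283, 759)
Ratio: 759/95 = 7.98947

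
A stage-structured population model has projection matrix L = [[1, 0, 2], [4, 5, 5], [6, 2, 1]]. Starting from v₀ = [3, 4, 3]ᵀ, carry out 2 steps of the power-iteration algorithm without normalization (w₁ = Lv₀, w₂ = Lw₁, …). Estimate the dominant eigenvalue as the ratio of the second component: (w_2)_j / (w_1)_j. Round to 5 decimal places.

λ ≈ 8.85106

w1 = Lv₀ = (1·3 + 0·4 + 2·3; 4·3 + 5·4 + 5·3; 6·3 + 2·4 + 1·3) = (9, 47, 29)
w2 = Lw1 = (1·9 + 0·47 + 2·29; 4·9 + 5·47 + 5·29; 6·9 + 2·47 + 1·29) = (67, 416, 177)
Ratio at component: 416 / 47 = 8.85106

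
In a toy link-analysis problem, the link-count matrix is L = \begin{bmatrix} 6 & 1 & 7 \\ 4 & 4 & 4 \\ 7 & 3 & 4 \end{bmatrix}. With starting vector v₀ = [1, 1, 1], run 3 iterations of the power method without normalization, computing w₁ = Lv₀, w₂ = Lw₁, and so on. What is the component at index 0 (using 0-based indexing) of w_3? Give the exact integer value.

w1 = Lv₀ = (6·1 + 1·1 + 7·1; 4·1 + 4·1 + 4·1; 7·1 + 3·1 + 4·1) = (14, 12, 14)
w2 = Lw1 = (6·14 + 1·12 + 7·14; 4·14 + 4·12 + 4·14; 7·14 + 3·12 + 4·14) = (194, 160, 190)
w3 = Lw2 = (2654, 2176, 2598)
The requested component of w3 is 2654.

2654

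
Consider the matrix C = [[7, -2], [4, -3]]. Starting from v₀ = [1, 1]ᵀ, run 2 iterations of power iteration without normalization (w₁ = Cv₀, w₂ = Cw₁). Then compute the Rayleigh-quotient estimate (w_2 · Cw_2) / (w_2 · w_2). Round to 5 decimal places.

w1 = Cv₀ = (5, 1)
w2 = Cw1 = (33, 17)
Cw2 = (197, 81)
w2·Cw2 = 33·197 + 17·81 = 7878; w2·w2 = 33·33 + 17·17 = 1378
λ ≈ 7878/1378 = 5.71698

λ ≈ 5.71698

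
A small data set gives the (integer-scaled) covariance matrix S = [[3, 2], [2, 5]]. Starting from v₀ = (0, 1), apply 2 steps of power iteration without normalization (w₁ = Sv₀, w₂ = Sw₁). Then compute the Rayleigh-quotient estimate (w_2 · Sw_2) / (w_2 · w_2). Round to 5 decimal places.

6.22516

w1 = Sv₀ = (2, 5)
w2 = Sw1 = (16, 29)
Sw2 = (106, 177)
w2·Sw2 = 16·106 + 29·177 = 6829; w2·w2 = 16·16 + 29·29 = 1097
λ ≈ 6829/1097 = 6.22516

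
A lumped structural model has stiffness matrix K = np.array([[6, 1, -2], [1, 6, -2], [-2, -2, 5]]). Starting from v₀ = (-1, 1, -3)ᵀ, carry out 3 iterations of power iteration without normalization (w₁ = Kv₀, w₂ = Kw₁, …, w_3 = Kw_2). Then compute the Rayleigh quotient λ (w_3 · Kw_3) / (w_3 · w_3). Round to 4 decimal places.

λ ≈ 8.9072

w1 = Kv₀ = (1, 11, -15)
w2 = Kw1 = (47, 97, -99)
w3 = Kw2 = (577, 827, -783)
Kw3 = (5855, 7105, -6723)
w3·Kw3 = 577·5855 + 827·7105 + (-783)·(-6723) = 14518279; w3·w3 = 577·577 + 827·827 + (-783)·(-783) = 1629947
λ ≈ 14518279/1629947 = 8.9072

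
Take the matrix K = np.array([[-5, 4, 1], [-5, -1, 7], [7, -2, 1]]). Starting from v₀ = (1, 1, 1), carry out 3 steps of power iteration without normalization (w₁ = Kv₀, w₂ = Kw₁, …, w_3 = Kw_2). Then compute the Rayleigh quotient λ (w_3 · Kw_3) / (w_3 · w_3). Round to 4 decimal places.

w1 = Kv₀ = (0, 1, 6)
w2 = Kw1 = (10, 41, 4)
w3 = Kw2 = (118, -63, -8)
Kw3 = (-850, -583, 944)
w3·Kw3 = 118·(-850) + (-63)·(-583) + (-8)·944 = -71123; w3·w3 = 118·118 + (-63)·(-63) + (-8)·(-8) = 17957
λ ≈ -71123/17957 = -3.9607

-3.9607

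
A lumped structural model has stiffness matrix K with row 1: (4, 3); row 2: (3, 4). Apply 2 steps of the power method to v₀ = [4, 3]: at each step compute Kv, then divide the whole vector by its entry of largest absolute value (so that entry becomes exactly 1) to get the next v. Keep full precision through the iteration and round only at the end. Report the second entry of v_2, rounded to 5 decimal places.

0.99419

Kv0 = (25.000000, 24.000000); divide by 25.000000 → v1 = (1.000000, 0.960000)
Kv1 = (6.880000, 6.840000); divide by 6.880000 → v2 = (1.000000, 0.994186)
Requested entry of v2: 171/172 = 0.99419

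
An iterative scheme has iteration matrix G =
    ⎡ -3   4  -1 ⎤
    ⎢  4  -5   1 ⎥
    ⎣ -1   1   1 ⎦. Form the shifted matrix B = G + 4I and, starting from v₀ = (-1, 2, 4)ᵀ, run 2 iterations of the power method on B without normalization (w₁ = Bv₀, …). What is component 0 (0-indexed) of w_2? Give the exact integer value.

-28

B = G + 4I has rows (1, 4, -1); (4, -1, 1); (-1, 1, 5)
w1 = Bv₀ = (3, -2, 23)
w2 = Bw1 = (-28, 37, 110)
Requested component of w2: -28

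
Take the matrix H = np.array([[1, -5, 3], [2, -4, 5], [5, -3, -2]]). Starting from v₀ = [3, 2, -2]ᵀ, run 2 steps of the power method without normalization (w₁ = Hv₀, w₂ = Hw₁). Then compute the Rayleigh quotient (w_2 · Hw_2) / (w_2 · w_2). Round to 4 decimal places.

w1 = Hv₀ = (1·3 + (-5)·2 + 3·(-2); 2·3 + (-4)·2 + 5·(-2); 5·3 + (-3)·2 + (-2)·(-2)) = (-13, -12, 13)
w2 = Hw1 = (1·(-13) + (-5)·(-12) + 3·13; 2·(-13) + (-4)·(-12) + 5·13; 5·(-13) + (-3)·(-12) + (-2)·13) = (86, 87, -55)
Hw2 = (-514, -451, 279)
w2·Hw2 = 86·(-514) + 87·(-451) + (-55)·279 = -98786; w2·w2 = 86·86 + 87·87 + (-55)·(-55) = 17990
λ ≈ -98786/17990 = -5.4912

-5.4912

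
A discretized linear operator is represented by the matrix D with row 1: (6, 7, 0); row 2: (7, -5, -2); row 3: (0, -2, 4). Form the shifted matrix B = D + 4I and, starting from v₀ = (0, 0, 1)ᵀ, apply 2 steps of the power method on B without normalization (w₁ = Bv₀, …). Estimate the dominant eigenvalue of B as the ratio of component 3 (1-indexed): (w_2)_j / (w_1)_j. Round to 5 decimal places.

8.50000

B = D + 4I has rows (10, 7, 0); (7, -1, -2); (0, -2, 8)
w1 = Bv₀ = (0, -2, 8)
w2 = Bw1 = (-14, -14, 68)
Ratio: 68/8 = 8.50000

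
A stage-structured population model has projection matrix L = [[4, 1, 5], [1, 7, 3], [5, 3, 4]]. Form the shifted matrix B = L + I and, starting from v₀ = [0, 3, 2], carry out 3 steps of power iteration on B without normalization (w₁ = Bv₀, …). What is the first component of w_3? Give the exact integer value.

2510

B = L + I has rows (5, 1, 5); (1, 8, 3); (5, 3, 5)
w1 = Bv₀ = (5·0 + 1·3 + 5·2; 1·0 + 8·3 + 3·2; 5·0 + 3·3 + 5·2) = (13, 30, 19)
w2 = Bw1 = (5·13 + 1·30 + 5·19; 1·13 + 8·30 + 3·19; 5·13 + 3·30 + 5·19) = (190, 310, 250)
w3 = Bw2 = (2510, 3420, 3130)
Requested component of w3: 2510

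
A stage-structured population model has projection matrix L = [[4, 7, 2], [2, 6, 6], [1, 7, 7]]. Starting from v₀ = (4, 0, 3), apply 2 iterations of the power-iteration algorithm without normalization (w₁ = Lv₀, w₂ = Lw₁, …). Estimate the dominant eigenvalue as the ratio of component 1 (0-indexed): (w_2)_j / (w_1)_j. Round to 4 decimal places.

13.4615

w1 = Lv₀ = (22, 26, 25)
w2 = Lw1 = (320, 350, 379)
Ratio at component: 350 / 26 = 13.4615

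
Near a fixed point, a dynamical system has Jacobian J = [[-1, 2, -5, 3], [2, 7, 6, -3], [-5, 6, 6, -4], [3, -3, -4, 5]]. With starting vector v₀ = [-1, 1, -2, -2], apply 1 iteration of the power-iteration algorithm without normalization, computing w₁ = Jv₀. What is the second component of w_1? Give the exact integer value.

w1 = Jv₀ = ((-1)·(-1) + 2·1 + (-5)·(-2) + 3·(-2); 2·(-1) + 7·1 + 6·(-2) + (-3)·(-2); (-5)·(-1) + 6·1 + 6·(-2) + (-4)·(-2); 3·(-1) + (-3)·1 + (-4)·(-2) + 5·(-2)) = (7, -1, 7, -8)
The requested component of w1 is -1.

-1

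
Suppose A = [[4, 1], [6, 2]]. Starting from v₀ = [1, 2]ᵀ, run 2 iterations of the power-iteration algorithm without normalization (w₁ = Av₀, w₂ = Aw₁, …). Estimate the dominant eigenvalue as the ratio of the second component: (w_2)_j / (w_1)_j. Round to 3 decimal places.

5.600

w1 = Av₀ = (6, 10)
w2 = Aw1 = (34, 56)
Ratio at component: 56 / 10 = 5.600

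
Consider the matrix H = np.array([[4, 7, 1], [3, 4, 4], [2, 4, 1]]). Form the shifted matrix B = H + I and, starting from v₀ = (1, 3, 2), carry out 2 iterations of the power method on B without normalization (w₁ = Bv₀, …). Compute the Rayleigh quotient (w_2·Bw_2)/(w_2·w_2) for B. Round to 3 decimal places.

B = H + I has rows (5, 7, 1); (3, 5, 4); (2, 4, 2)
w1 = Bv₀ = (5·1 + 7·3 + 1·2; 3·1 + 5·3 + 4·2; 2·1 + 4·3 + 2·2) = (28, 26, 18)
w2 = Bw1 = (5·28 + 7·26 + 1·18; 3·28 + 5·26 + 4·18; 2·28 + 4·26 + 2·18) = (340, 286, 196)
Bw2 = (3898, 3234, 2216)
w2·Bw2 = 2684580; w2·w2 = 235812; μ ≈ 2684580/235812 = 11.384

11.384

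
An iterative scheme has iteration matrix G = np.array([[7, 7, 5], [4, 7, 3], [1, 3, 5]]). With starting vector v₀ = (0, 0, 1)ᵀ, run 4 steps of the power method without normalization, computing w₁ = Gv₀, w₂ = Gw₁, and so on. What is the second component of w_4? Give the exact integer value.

w1 = Gv₀ = (7·0 + 7·0 + 5·1; 4·0 + 7·0 + 3·1; 1·0 + 3·0 + 5·1) = (5, 3, 5)
w2 = Gw1 = (7·5 + 7·3 + 5·5; 4·5 + 7·3 + 3·5; 1·5 + 3·3 + 5·5) = (81, 56, 39)
w3 = Gw2 = (1154, 833, 444)
w4 = Gw3 = (16129, 11779, 5873)
The requested component of w4 is 11779.

11779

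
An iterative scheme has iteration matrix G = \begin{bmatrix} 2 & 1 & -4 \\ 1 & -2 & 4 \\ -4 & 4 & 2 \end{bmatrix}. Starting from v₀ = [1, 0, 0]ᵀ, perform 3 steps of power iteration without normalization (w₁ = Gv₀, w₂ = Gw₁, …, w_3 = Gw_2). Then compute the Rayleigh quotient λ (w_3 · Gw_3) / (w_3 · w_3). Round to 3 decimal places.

λ ≈ 4.724

w1 = Gv₀ = (2·1 + 1·0 + (-4)·0; 1·1 + (-2)·0 + 4·0; (-4)·1 + 4·0 + 2·0) = (2, 1, -4)
w2 = Gw1 = (2·2 + 1·1 + (-4)·(-4); 1·2 + (-2)·1 + 4·(-4); (-4)·2 + 4·1 + 2·(-4)) = (21, -16, -12)
w3 = Gw2 = (74, 5, -172)
Gw3 = (841, -624, -620)
w3·Gw3 = 74·841 + 5·(-624) + (-172)·(-620) = 165754; w3·w3 = 74·74 + 5·5 + (-172)·(-172) = 35085
λ ≈ 165754/35085 = 4.724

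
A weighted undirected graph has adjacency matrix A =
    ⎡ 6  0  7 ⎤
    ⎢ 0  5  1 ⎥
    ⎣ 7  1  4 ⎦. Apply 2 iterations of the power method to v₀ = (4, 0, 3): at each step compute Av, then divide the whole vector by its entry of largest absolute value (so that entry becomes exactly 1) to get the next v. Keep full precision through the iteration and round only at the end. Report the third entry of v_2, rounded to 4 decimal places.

Av0 = (45.00000, 3.00000, 40.00000); divide by 45.00000 → v1 = (1.00000, 0.06667, 0.88889)
Av1 = (12.22222, 1.22222, 10.62222); divide by 12.22222 → v2 = (1.00000, 0.10000, 0.86909)
Requested entry of v2: 478/550 = 0.8691

0.8691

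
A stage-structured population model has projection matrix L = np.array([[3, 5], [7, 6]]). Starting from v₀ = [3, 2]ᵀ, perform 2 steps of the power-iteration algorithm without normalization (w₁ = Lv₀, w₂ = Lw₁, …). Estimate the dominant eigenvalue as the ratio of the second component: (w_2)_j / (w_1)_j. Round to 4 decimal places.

λ ≈ 10.0303

w1 = Lv₀ = (19, 33)
w2 = Lw1 = (222, 331)
Ratio at component: 331 / 33 = 10.0303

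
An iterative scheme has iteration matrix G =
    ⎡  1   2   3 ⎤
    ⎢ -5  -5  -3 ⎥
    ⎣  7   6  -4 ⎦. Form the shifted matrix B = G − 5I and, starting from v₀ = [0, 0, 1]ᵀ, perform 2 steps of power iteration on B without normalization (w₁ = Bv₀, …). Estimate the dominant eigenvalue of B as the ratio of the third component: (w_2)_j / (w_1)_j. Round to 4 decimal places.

B = G − 5I has rows (-4, 2, 3); (-5, -10, -3); (7, 6, -9)
w1 = Bv₀ = ((-4)·0 + 2·0 + 3·1; (-5)·0 + (-10)·0 + (-3)·1; 7·0 + 6·0 + (-9)·1) = (3, -3, -9)
w2 = Bw1 = ((-4)·3 + 2·(-3) + 3·(-9); (-5)·3 + (-10)·(-3) + (-3)·(-9); 7·3 + 6·(-3) + (-9)·(-9)) = (-45, 42, 84)
Ratio: 84/-9 = -9.3333

-9.3333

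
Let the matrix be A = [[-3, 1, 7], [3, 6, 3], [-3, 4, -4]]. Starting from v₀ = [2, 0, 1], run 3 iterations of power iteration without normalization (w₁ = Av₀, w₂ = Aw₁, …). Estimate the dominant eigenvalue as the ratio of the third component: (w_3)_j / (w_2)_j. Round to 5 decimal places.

w1 = Av₀ = ((-3)·2 + 1·0 + 7·1; 3·2 + 6·0 + 3·1; (-3)·2 + 4·0 + (-4)·1) = (1, 9, -10)
w2 = Aw1 = ((-3)·1 + 1·9 + 7·(-10); 3·1 + 6·9 + 3·(-10); (-3)·1 + 4·9 + (-4)·(-10)) = (-64, 27, 73)
w3 = Aw2 = (730, 189, 8)
Ratio at component: 8 / 73 = 0.10959

0.10959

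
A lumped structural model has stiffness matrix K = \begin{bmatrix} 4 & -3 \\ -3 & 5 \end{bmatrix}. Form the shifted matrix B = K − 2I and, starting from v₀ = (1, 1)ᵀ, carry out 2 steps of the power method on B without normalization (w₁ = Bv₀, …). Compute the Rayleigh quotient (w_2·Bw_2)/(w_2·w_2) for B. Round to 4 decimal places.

5.4615

B = K − 2I has rows (2, -3); (-3, 3)
w1 = Bv₀ = (-1, 0)
w2 = Bw1 = (-2, 3)
Bw2 = (-13, 15)
w2·Bw2 = 71; w2·w2 = 13; μ ≈ 71/13 = 5.4615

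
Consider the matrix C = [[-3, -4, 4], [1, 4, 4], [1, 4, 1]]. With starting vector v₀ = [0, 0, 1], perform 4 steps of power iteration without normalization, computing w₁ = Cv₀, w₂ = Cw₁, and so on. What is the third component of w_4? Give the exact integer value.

777

w1 = Cv₀ = ((-3)·0 + (-4)·0 + 4·1; 1·0 + 4·0 + 4·1; 1·0 + 4·0 + 1·1) = (4, 4, 1)
w2 = Cw1 = ((-3)·4 + (-4)·4 + 4·1; 1·4 + 4·4 + 4·1; 1·4 + 4·4 + 1·1) = (-24, 24, 21)
w3 = Cw2 = (60, 156, 93)
w4 = Cw3 = (-432, 1056, 777)
The requested component of w4 is 777.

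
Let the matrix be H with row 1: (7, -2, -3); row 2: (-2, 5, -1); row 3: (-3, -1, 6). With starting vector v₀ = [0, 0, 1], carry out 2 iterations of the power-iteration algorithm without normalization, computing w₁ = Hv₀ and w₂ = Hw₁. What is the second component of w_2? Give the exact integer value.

w1 = Hv₀ = (7·0 + (-2)·0 + (-3)·1; (-2)·0 + 5·0 + (-1)·1; (-3)·0 + (-1)·0 + 6·1) = (-3, -1, 6)
w2 = Hw1 = (7·(-3) + (-2)·(-1) + (-3)·6; (-2)·(-3) + 5·(-1) + (-1)·6; (-3)·(-3) + (-1)·(-1) + 6·6) = (-37, -5, 46)
The requested component of w2 is -5.

-5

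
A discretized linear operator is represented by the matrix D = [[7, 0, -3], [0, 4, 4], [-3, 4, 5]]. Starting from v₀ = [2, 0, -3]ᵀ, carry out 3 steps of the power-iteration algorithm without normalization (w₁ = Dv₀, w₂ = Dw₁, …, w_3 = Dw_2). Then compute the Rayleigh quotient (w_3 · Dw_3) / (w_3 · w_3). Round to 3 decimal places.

w1 = Dv₀ = (7·2 + 0·0 + (-3)·(-3); 0·2 + 4·0 + 4·(-3); (-3)·2 + 4·0 + 5·(-3)) = (23, -12, -21)
w2 = Dw1 = (7·23 + 0·(-12) + (-3)·(-21); 0·23 + 4·(-12) + 4·(-21); (-3)·23 + 4·(-12) + 5·(-21)) = (224, -132, -222)
w3 = Dw2 = (2234, -1416, -2310)
Dw3 = (22568, -14904, -23916)
w3·Dw3 = 2234·22568 + (-1416)·(-14904) + (-2310)·(-23916) = 126766936; w3·w3 = 2234·2234 + (-1416)·(-1416) + (-2310)·(-2310) = 12331912
λ ≈ 126766936/12331912 = 10.280

λ ≈ 10.280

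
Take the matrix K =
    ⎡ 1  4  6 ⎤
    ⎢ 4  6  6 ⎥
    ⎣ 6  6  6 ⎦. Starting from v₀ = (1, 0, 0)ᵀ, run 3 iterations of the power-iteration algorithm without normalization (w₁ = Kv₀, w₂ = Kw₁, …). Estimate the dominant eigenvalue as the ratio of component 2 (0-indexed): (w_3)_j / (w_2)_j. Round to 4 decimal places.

λ ≈ 16.6364

w1 = Kv₀ = (1, 4, 6)
w2 = Kw1 = (53, 64, 66)
w3 = Kw2 = (705, 992, 1098)
Ratio at component: 1098 / 66 = 16.6364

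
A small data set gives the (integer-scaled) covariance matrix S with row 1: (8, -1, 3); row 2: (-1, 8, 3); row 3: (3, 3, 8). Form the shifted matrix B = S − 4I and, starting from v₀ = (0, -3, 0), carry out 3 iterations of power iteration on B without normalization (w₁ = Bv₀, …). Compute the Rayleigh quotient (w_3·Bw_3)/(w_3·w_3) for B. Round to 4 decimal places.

B = S − 4I has rows (4, -1, 3); (-1, 4, 3); (3, 3, 4)
w1 = Bv₀ = (3, -12, -9)
w2 = Bw1 = (-3, -78, -63)
w3 = Bw2 = (-123, -498, -495)
Bw3 = (-1479, -3354, -3843)
w3·Bw3 = 3754494; w3·w3 = 508158; μ ≈ 3754494/508158 = 7.3884

7.3884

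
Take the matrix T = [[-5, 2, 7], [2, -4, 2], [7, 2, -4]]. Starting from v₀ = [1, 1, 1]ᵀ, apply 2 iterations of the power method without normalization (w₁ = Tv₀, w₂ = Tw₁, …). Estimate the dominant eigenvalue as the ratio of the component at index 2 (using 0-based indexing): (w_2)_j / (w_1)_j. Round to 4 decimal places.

w1 = Tv₀ = ((-5)·1 + 2·1 + 7·1; 2·1 + (-4)·1 + 2·1; 7·1 + 2·1 + (-4)·1) = (4, 0, 5)
w2 = Tw1 = ((-5)·4 + 2·0 + 7·5; 2·4 + (-4)·0 + 2·5; 7·4 + 2·0 + (-4)·5) = (15, 18, 8)
Ratio at component: 8 / 5 = 1.6000

λ ≈ 1.6000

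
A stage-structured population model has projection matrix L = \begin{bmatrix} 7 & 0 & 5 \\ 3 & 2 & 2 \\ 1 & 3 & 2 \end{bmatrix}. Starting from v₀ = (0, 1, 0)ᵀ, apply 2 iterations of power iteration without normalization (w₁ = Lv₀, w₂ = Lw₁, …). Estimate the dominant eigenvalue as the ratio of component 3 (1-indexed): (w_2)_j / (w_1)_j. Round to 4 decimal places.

w1 = Lv₀ = (0, 2, 3)
w2 = Lw1 = (15, 10, 12)
Ratio at component: 12 / 3 = 4.0000

4.0000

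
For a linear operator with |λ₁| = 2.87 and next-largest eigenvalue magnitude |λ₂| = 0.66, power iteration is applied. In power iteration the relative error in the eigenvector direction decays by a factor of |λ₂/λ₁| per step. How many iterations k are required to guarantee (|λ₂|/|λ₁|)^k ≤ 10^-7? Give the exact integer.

|λ₂/λ₁| = 0.66/2.87 = 0.22997
Need k ≥ ln(10^-7) / ln(0.22997) = -16.1181 / -1.4698 ≈ 10.966
Smallest integer k satisfying the bound: 11

11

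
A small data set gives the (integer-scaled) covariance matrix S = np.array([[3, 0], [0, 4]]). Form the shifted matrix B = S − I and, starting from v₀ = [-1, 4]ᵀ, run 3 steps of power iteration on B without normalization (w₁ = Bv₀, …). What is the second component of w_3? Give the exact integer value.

B = S − I has rows (2, 0); (0, 3)
w1 = Bv₀ = (-2, 12)
w2 = Bw1 = (-4, 36)
w3 = Bw2 = (-8, 108)
Requested component of w3: 108

108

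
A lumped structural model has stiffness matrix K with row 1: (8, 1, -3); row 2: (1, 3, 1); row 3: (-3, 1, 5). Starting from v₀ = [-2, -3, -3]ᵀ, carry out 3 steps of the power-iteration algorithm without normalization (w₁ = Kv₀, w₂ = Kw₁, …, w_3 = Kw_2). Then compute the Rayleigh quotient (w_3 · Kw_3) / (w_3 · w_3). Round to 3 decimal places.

λ ≈ 6.307

w1 = Kv₀ = (8·(-2) + 1·(-3) + (-3)·(-3); 1·(-2) + 3·(-3) + 1·(-3); (-3)·(-2) + 1·(-3) + 5·(-3)) = (-10, -14, -12)
w2 = Kw1 = (8·(-10) + 1·(-14) + (-3)·(-12); 1·(-10) + 3·(-14) + 1·(-12); (-3)·(-10) + 1·(-14) + 5·(-12)) = (-58, -64, -44)
w3 = Kw2 = (-396, -294, -110)
Kw3 = (-3132, -1388, 344)
w3·Kw3 = (-396)·(-3132) + (-294)·(-1388) + (-110)·344 = 1610504; w3·w3 = (-396)·(-396) + (-294)·(-294) + (-110)·(-110) = 255352
λ ≈ 1610504/255352 = 6.307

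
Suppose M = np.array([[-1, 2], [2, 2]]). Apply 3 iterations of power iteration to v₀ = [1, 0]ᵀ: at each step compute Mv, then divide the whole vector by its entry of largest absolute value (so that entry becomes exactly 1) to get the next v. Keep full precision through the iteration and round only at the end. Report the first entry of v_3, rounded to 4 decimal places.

Mv0 = (-1.00000, 2.00000); divide by 2.00000 → v1 = (-0.50000, 1.00000)
Mv1 = (2.50000, 1.00000); divide by 2.50000 → v2 = (1.00000, 0.40000)
Mv2 = (-0.20000, 2.80000); divide by 2.80000 → v3 = (-0.07143, 1.00000)
Requested entry of v3: -1/14 = -0.0714

-0.0714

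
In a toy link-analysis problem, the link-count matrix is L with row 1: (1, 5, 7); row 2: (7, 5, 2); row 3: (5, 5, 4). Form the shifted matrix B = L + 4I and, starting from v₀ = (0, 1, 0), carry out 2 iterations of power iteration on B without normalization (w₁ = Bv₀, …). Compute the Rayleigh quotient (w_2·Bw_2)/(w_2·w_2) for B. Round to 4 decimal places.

μ ≈ 17.6711

B = L + 4I has rows (5, 5, 7); (7, 9, 2); (5, 5, 8)
w1 = Bv₀ = (5, 9, 5)
w2 = Bw1 = (105, 126, 110)
Bw2 = (1925, 2089, 2035)
w2·Bw2 = 689189; w2·w2 = 39001; μ ≈ 689189/39001 = 17.6711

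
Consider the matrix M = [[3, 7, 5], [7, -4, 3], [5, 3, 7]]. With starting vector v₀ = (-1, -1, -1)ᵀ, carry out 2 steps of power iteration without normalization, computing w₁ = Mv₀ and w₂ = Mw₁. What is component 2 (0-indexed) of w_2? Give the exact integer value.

w1 = Mv₀ = (3·(-1) + 7·(-1) + 5·(-1); 7·(-1) + (-4)·(-1) + 3·(-1); 5·(-1) + 3·(-1) + 7·(-1)) = (-15, -6, -15)
w2 = Mw1 = (3·(-15) + 7·(-6) + 5·(-15); 7·(-15) + (-4)·(-6) + 3·(-15); 5·(-15) + 3·(-6) + 7·(-15)) = (-162, -126, -198)
The requested component of w2 is -198.

-198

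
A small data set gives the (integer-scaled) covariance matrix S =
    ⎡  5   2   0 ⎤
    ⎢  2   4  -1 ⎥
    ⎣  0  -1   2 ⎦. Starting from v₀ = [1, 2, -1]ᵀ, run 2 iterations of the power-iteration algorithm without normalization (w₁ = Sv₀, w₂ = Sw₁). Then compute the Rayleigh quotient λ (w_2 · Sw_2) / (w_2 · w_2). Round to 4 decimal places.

w1 = Sv₀ = (5·1 + 2·2 + 0·(-1); 2·1 + 4·2 + (-1)·(-1); 0·1 + (-1)·2 + 2·(-1)) = (9, 11, -4)
w2 = Sw1 = (5·9 + 2·11 + 0·(-4); 2·9 + 4·11 + (-1)·(-4); 0·9 + (-1)·11 + 2·(-4)) = (67, 66, -19)
Sw2 = (467, 417, -104)
w2·Sw2 = 67·467 + 66·417 + (-19)·(-104) = 60787; w2·w2 = 67·67 + 66·66 + (-19)·(-19) = 9206
λ ≈ 60787/9206 = 6.6030

6.6030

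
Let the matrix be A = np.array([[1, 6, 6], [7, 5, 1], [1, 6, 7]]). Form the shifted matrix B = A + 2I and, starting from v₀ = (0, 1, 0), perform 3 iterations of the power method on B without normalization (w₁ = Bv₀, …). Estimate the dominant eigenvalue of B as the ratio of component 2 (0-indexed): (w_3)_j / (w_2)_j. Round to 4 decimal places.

B = A + 2I has rows (3, 6, 6); (7, 7, 1); (1, 6, 9)
w1 = Bv₀ = (3·0 + 6·1 + 6·0; 7·0 + 7·1 + 1·0; 1·0 + 6·1 + 9·0) = (6, 7, 6)
w2 = Bw1 = (3·6 + 6·7 + 6·6; 7·6 + 7·7 + 1·6; 1·6 + 6·7 + 9·6) = (96, 97, 102)
w3 = Bw2 = (1482, 1453, 1596)
Ratio: 1596/102 = 15.6471

μ ≈ 15.6471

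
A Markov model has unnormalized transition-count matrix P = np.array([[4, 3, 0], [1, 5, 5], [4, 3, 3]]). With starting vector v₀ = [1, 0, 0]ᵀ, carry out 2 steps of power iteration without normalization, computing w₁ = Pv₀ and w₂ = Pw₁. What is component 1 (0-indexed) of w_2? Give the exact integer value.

w1 = Pv₀ = (4·1 + 3·0 + 0·0; 1·1 + 5·0 + 5·0; 4·1 + 3·0 + 3·0) = (4, 1, 4)
w2 = Pw1 = (4·4 + 3·1 + 0·4; 1·4 + 5·1 + 5·4; 4·4 + 3·1 + 3·4) = (19, 29, 31)
The requested component of w2 is 29.

29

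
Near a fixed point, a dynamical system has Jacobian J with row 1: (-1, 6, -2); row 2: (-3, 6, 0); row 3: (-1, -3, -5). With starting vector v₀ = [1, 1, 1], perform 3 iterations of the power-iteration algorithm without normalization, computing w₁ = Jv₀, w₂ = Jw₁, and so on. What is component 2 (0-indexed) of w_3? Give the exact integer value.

w1 = Jv₀ = ((-1)·1 + 6·1 + (-2)·1; (-3)·1 + 6·1 + 0·1; (-1)·1 + (-3)·1 + (-5)·1) = (3, 3, -9)
w2 = Jw1 = ((-1)·3 + 6·3 + (-2)·(-9); (-3)·3 + 6·3 + 0·(-9); (-1)·3 + (-3)·3 + (-5)·(-9)) = (33, 9, 33)
w3 = Jw2 = (-45, -45, -225)
The requested component of w3 is -225.

-225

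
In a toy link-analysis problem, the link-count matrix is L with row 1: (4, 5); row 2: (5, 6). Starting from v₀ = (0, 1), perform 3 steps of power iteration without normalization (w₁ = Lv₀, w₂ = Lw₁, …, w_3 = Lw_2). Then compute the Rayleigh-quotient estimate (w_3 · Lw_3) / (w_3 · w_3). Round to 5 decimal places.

w1 = Lv₀ = (4·0 + 5·1; 5·0 + 6·1) = (5, 6)
w2 = Lw1 = (4·5 + 5·6; 5·5 + 6·6) = (50, 61)
w3 = Lw2 = (505, 616)
Lw3 = (5100, 6221)
w3·Lw3 = 505·5100 + 616·6221 = 6407636; w3·w3 = 505·505 + 616·616 = 634481
λ ≈ 6407636/634481 = 10.09902

λ ≈ 10.09902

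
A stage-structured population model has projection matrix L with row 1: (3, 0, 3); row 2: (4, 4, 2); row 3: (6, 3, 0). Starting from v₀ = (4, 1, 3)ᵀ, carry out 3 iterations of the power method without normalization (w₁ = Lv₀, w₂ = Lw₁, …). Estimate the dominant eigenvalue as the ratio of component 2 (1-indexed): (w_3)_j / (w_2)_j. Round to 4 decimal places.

8.0661

w1 = Lv₀ = (3·4 + 0·1 + 3·3; 4·4 + 4·1 + 2·3; 6·4 + 3·1 + 0·3) = (21, 26, 27)
w2 = Lw1 = (3·21 + 0·26 + 3·27; 4·21 + 4·26 + 2·27; 6·21 + 3·26 + 0·27) = (144, 242, 204)
w3 = Lw2 = (1044, 1952, 1590)
Ratio at component: 1952 / 242 = 8.0661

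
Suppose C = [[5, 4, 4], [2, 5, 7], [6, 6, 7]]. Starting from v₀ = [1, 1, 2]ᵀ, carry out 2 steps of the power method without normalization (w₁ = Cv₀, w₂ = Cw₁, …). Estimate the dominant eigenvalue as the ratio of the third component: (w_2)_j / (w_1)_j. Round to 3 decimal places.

w1 = Cv₀ = (5·1 + 4·1 + 4·2; 2·1 + 5·1 + 7·2; 6·1 + 6·1 + 7·2) = (17, 21, 26)
w2 = Cw1 = (5·17 + 4·21 + 4·26; 2·17 + 5·21 + 7·26; 6·17 + 6·21 + 7·26) = (273, 321, 410)
Ratio at component: 410 / 26 = 15.769

15.769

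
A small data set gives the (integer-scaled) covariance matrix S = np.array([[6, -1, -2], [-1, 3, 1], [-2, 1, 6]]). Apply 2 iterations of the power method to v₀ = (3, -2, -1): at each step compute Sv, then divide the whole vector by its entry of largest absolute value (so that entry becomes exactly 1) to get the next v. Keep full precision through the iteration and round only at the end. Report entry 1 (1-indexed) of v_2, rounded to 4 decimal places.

Sv0 = (22.00000, -10.00000, -14.00000); divide by 22.00000 → v1 = (1.00000, -0.45455, -0.63636)
Sv1 = (7.72727, -3.00000, -6.27273); divide by 7.72727 → v2 = (1.00000, -0.38824, -0.81176)
Requested entry of v2: 170/170 = 1.0000

1.0000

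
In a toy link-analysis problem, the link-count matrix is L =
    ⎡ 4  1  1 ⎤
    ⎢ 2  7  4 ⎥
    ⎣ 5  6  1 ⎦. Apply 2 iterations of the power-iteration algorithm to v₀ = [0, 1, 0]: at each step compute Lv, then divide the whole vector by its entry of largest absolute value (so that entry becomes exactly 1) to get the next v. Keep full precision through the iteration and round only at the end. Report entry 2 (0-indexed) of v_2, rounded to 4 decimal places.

Lv0 = (1.00000, 7.00000, 6.00000); divide by 7.00000 → v1 = (0.14286, 1.00000, 0.85714)
Lv1 = (2.42857, 10.71429, 7.57143); divide by 10.71429 → v2 = (0.22667, 1.00000, 0.70667)
Requested entry of v2: 53/75 = 0.7067

0.7067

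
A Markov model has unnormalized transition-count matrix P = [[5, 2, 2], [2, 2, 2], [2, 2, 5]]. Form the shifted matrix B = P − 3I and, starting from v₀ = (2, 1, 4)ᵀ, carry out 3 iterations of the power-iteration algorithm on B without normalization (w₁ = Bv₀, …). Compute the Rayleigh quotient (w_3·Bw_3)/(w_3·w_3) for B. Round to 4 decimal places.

μ ≈ 5.2731

B = P − 3I has rows (2, 2, 2); (2, -1, 2); (2, 2, 2)
w1 = Bv₀ = (14, 11, 14)
w2 = Bw1 = (78, 45, 78)
w3 = Bw2 = (402, 267, 402)
Bw3 = (2142, 1341, 2142)
w3·Bw3 = 2080215; w3·w3 = 394497; μ ≈ 2080215/394497 = 5.2731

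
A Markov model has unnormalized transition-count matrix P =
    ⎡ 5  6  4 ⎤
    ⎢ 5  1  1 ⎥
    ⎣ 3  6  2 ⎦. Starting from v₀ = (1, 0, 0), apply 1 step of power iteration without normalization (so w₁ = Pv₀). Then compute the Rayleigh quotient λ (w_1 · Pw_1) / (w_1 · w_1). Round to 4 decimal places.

w1 = Pv₀ = (5, 5, 3)
Pw1 = (67, 33, 51)
w1·Pw1 = 5·67 + 5·33 + 3·51 = 653; w1·w1 = 5·5 + 5·5 + 3·3 = 59
λ ≈ 653/59 = 11.0678

11.0678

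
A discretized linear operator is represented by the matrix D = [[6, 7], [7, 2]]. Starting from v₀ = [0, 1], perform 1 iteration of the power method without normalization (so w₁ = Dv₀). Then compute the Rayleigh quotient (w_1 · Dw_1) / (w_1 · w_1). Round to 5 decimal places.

w1 = Dv₀ = (6·0 + 7·1; 7·0 + 2·1) = (7, 2)
Dw1 = (56, 53)
w1·Dw1 = 7·56 + 2·53 = 498; w1·w1 = 7·7 + 2·2 = 53
λ ≈ 498/53 = 9.39623

9.39623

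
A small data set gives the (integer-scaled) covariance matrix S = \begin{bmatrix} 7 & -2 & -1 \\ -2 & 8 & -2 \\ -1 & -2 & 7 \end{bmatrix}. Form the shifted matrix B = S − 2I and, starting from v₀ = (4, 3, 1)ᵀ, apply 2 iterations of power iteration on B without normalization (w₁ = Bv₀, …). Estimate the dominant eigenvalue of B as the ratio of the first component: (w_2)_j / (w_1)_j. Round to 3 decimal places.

B = S − 2I has rows (5, -2, -1); (-2, 6, -2); (-1, -2, 5)
w1 = Bv₀ = (5·4 + (-2)·3 + (-1)·1; (-2)·4 + 6·3 + (-2)·1; (-1)·4 + (-2)·3 + 5·1) = (13, 8, -5)
w2 = Bw1 = (5·13 + (-2)·8 + (-1)·(-5); (-2)·13 + 6·8 + (-2)·(-5); (-1)·13 + (-2)·8 + 5·(-5)) = (54, 32, -54)
Ratio: 54/13 = 4.154

μ ≈ 4.154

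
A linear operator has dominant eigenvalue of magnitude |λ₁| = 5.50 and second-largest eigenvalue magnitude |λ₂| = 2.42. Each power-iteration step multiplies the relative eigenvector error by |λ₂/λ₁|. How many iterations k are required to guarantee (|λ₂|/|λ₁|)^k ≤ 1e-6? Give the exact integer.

17

|λ₂/λ₁| = 2.42/5.50 = 0.44000
Need k ≥ ln(1e-6) / ln(0.44000) = -13.8155 / -0.8210 ≈ 16.828
Smallest integer k satisfying the bound: 17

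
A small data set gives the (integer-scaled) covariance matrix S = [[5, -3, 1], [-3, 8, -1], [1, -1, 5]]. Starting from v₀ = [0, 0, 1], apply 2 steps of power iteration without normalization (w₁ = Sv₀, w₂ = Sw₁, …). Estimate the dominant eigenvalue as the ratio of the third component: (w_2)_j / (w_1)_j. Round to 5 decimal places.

5.40000

w1 = Sv₀ = (1, -1, 5)
w2 = Sw1 = (13, -16, 27)
Ratio at component: 27 / 5 = 5.40000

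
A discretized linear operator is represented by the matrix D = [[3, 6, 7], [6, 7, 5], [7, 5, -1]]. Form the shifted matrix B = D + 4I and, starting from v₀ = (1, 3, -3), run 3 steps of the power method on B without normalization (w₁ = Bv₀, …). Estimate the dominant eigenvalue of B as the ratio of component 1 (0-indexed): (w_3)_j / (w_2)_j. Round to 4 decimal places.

B = D + 4I has rows (7, 6, 7); (6, 11, 5); (7, 5, 3)
w1 = Bv₀ = (4, 24, 13)
w2 = Bw1 = (263, 353, 187)
w3 = Bw2 = (5268, 6396, 4167)
Ratio: 6396/353 = 18.1190

18.1190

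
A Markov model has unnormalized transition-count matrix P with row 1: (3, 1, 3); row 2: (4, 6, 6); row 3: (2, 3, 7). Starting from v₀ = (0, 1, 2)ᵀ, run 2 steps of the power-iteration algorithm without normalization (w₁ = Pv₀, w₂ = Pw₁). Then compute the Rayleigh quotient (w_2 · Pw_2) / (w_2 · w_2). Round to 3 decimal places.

λ ≈ 12.042

w1 = Pv₀ = (7, 18, 17)
w2 = Pw1 = (90, 238, 187)
Pw2 = (1069, 2910, 2203)
w2·Pw2 = 90·1069 + 238·2910 + 187·2203 = 1200751; w2·w2 = 90·90 + 238·238 + 187·187 = 99713
λ ≈ 1200751/99713 = 12.042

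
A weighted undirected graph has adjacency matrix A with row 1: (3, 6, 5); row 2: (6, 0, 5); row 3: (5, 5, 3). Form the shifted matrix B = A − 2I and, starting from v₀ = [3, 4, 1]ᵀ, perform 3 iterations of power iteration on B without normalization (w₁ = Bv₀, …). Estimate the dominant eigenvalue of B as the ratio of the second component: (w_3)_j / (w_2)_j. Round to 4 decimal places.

7.2602

B = A − 2I has rows (1, 6, 5); (6, -2, 5); (5, 5, 1)
w1 = Bv₀ = (1·3 + 6·4 + 5·1; 6·3 + (-2)·4 + 5·1; 5·3 + 5·4 + 1·1) = (32, 15, 36)
w2 = Bw1 = (1·32 + 6·15 + 5·36; 6·32 + (-2)·15 + 5·36; 5·32 + 5·15 + 1·36) = (302, 342, 271)
w3 = Bw2 = (3709, 2483, 3491)
Ratio: 2483/342 = 7.2602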